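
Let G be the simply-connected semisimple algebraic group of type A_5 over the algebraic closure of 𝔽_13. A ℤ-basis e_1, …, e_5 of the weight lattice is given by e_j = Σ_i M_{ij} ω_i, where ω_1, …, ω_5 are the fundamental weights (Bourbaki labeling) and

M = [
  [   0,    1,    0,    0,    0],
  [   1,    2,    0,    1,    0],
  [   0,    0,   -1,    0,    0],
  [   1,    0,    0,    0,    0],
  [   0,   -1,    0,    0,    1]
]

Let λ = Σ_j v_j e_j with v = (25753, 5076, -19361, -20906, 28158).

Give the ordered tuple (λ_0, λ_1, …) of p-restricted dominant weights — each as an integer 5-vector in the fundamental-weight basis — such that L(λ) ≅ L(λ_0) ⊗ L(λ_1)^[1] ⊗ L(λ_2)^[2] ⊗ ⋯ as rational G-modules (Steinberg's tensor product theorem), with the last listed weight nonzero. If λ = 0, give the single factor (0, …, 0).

((6, 10, 4, 0, 7), (0, 9, 7, 5, 7), (4, 10, 10, 9, 6), (2, 6, 8, 11, 10))

Converting to the ω-basis (c_i = row i of M dotted with v = (25753, 5076, -19361, -20906, 28158)):
  c_1 = 0*25753 + 1*5076 + 0*-19361 + 0*-20906 + 0*28158 = 5076
  c_2 = 1*25753 + 2*5076 + 0*-19361 + 1*-20906 + 0*28158 = 14999
  c_3 = 0*25753 + 0*5076 + -1*-19361 + 0*-20906 + 0*28158 = 19361
  c_4 = 1*25753 + 0*5076 + 0*-19361 + 0*-20906 + 0*28158 = 25753
  c_5 = 0*25753 + -1*5076 + 0*-19361 + 0*-20906 + 1*28158 = 23082
Base-13 expansion of each c_i:
  c_1 = 5076 = 6·13^0 + 0·13^1 + 4·13^2 + 2·13^3
  c_2 = 14999 = 10·13^0 + 9·13^1 + 10·13^2 + 6·13^3
  c_3 = 19361 = 4·13^0 + 7·13^1 + 10·13^2 + 8·13^3
  c_4 = 25753 = 0·13^0 + 5·13^1 + 9·13^2 + 11·13^3
  c_5 = 23082 = 7·13^0 + 7·13^1 + 6·13^2 + 10·13^3
Factor λ_0 = (6, 10, 4, 0, 7)
Factor λ_1 = (0, 9, 7, 5, 7)
Factor λ_2 = (4, 10, 10, 9, 6)
Factor λ_3 = (2, 6, 8, 11, 10)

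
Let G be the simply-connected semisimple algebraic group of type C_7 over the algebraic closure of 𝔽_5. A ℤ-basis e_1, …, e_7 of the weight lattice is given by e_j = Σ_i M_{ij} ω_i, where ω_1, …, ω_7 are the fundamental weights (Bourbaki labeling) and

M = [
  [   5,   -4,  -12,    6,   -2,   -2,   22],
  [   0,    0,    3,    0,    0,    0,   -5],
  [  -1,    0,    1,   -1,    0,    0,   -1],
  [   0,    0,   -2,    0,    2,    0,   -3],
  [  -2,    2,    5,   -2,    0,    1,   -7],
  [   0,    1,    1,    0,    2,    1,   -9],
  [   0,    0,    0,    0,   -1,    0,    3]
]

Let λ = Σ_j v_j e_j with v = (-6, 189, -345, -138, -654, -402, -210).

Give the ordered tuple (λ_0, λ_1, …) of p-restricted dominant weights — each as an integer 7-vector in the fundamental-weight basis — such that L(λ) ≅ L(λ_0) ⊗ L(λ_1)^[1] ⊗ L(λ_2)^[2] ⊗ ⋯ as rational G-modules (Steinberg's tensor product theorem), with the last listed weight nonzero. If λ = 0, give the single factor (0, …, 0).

Converting to the ω-basis (c_i = row i of M dotted with v = (-6, 189, -345, -138, -654, -402, -210)):
  c_1 = 5*-6 + -4*189 + -12*-345 + 6*-138 + -2*-654 + -2*-402 + 22*-210 = 18
  c_2 = 0*-6 + 0*189 + 3*-345 + 0*-138 + 0*-654 + 0*-402 + -5*-210 = 15
  c_3 = -1*-6 + 0*189 + 1*-345 + -1*-138 + 0*-654 + 0*-402 + -1*-210 = 9
  c_4 = 0*-6 + 0*189 + -2*-345 + 0*-138 + 2*-654 + 0*-402 + -3*-210 = 12
  c_5 = -2*-6 + 2*189 + 5*-345 + -2*-138 + 0*-654 + 1*-402 + -7*-210 = 9
  c_6 = 0*-6 + 1*189 + 1*-345 + 0*-138 + 2*-654 + 1*-402 + -9*-210 = 24
  c_7 = 0*-6 + 0*189 + 0*-345 + 0*-138 + -1*-654 + 0*-402 + 3*-210 = 24
p = 5; digits c_i = Σ_j d_{ij}·5^j, 0 ≤ d_{ij} < 5:
  c_1 = 18 = 3·5^0 + 3·5^1
  c_2 = 15 = 0·5^0 + 3·5^1
  c_3 = 9 = 4·5^0 + 1·5^1
  c_4 = 12 = 2·5^0 + 2·5^1
  c_5 = 9 = 4·5^0 + 1·5^1
  c_6 = 24 = 4·5^0 + 4·5^1
  c_7 = 24 = 4·5^0 + 4·5^1
p-restricted factor λ_0 = (3, 0, 4, 2, 4, 4, 4)
p-restricted factor λ_1 = (3, 3, 1, 2, 1, 4, 4)

((3, 0, 4, 2, 4, 4, 4), (3, 3, 1, 2, 1, 4, 4))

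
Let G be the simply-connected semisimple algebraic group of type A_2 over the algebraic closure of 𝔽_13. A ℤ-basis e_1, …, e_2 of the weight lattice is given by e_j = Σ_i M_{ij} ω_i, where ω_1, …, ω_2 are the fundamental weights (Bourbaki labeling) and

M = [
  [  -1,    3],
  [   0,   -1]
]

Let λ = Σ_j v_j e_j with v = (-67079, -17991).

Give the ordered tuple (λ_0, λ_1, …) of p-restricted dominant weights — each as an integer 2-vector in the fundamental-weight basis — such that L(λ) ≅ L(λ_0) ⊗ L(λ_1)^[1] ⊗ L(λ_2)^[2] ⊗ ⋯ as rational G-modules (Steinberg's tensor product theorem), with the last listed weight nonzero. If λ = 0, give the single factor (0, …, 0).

Compute c_i = Σ_j M_{ij} v_j with v = (-67079, -17991):
  c_1 = -1*-67079 + 3*-17991 = 13106
  c_2 = 0*-67079 + -1*-17991 = 17991
Base-13 expansion of each c_i:
  c_1 = 13106 = 2·13^0 + 7·13^1 + 12·13^2 + 5·13^3
  c_2 = 17991 = 12·13^0 + 5·13^1 + 2·13^2 + 8·13^3
p-restricted factor λ_0 = (2, 12)
p-restricted factor λ_1 = (7, 5)
p-restricted factor λ_2 = (12, 2)
p-restricted factor λ_3 = (5, 8)

((2, 12), (7, 5), (12, 2), (5, 8))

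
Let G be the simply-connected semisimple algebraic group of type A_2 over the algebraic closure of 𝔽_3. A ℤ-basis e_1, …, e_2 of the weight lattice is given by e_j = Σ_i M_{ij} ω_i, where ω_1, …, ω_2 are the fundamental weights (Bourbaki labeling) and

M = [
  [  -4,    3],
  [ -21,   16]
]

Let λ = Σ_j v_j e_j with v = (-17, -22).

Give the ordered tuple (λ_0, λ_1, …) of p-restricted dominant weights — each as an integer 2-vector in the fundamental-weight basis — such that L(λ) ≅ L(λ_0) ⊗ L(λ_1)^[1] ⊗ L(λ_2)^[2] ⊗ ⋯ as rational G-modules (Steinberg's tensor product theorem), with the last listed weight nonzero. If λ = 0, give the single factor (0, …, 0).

((2, 2), (0, 1))

In the fundamental-weight basis, λ has coordinates c = M·v (v = (-17, -22)):
  c_1 = (-4)·(-17) + (3)·(-22) = 2
  c_2 = (-21)·(-17) + (16)·(-22) = 5
Base-3 expansion of each c_i:
  c_1 = 2 = 2·3^0
  c_2 = 5 = 2·3^0 + 1·3^1
p-restricted factor λ_0 = (2, 2)
p-restricted factor λ_1 = (0, 1)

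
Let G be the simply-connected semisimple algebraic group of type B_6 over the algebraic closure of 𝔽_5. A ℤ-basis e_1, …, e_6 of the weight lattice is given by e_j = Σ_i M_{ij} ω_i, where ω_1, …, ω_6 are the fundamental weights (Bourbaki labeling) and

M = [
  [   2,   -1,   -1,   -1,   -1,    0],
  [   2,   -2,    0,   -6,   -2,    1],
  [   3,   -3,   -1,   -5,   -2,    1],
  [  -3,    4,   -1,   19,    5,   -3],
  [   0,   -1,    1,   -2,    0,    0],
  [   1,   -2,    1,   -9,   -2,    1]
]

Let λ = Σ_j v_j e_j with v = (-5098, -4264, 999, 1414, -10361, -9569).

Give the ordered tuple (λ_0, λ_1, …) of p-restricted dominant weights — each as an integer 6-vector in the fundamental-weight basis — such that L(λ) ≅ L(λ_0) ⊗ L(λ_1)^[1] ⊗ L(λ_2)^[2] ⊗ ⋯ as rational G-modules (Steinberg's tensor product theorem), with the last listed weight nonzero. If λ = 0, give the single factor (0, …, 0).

((1, 1, 2, 2, 0, 1), (3, 0, 1, 1, 2, 1), (0, 0, 3, 0, 2, 4), (1, 3, 4, 3, 4, 2), (3, 1, 0, 1, 3, 4))

Converting to the ω-basis (c_i = row i of M dotted with v = (-5098, -4264, 999, 1414, -10361, -9569)):
  c_1 = (2)·(-5098) + (-1)·(-4264) + (-1)·(999) + (-1)·(1414) + (-1)·(-10361) + (0)·(-9569) = 2016
  c_2 = (2)·(-5098) + (-2)·(-4264) + (0)·(999) + (-6)·(1414) + (-2)·(-10361) + (1)·(-9569) = 1001
  c_3 = (3)·(-5098) + (-3)·(-4264) + (-1)·(999) + (-5)·(1414) + (-2)·(-10361) + (1)·(-9569) = 582
  c_4 = (-3)·(-5098) + (4)·(-4264) + (-1)·(999) + (19)·(1414) + (5)·(-10361) + (-3)·(-9569) = 1007
  c_5 = (0)·(-5098) + (-1)·(-4264) + (1)·(999) + (-2)·(1414) + (0)·(-10361) + (0)·(-9569) = 2435
  c_6 = (1)·(-5098) + (-2)·(-4264) + (1)·(999) + (-9)·(1414) + (-2)·(-10361) + (1)·(-9569) = 2856
p = 5; digits c_i = Σ_j d_{ij}·5^j, 0 ≤ d_{ij} < 5:
  c_1 = 2016 = 1·5^0 + 3·5^1 + 0·5^2 + 1·5^3 + 3·5^4
  c_2 = 1001 = 1·5^0 + 0·5^1 + 0·5^2 + 3·5^3 + 1·5^4
  c_3 = 582 = 2·5^0 + 1·5^1 + 3·5^2 + 4·5^3
  c_4 = 1007 = 2·5^0 + 1·5^1 + 0·5^2 + 3·5^3 + 1·5^4
  c_5 = 2435 = 0·5^0 + 2·5^1 + 2·5^2 + 4·5^3 + 3·5^4
  c_6 = 2856 = 1·5^0 + 1·5^1 + 4·5^2 + 2·5^3 + 4·5^4
Factor λ_0 = (1, 1, 2, 2, 0, 1)
Factor λ_1 = (3, 0, 1, 1, 2, 1)
Factor λ_2 = (0, 0, 3, 0, 2, 4)
Factor λ_3 = (1, 3, 4, 3, 4, 2)
Factor λ_4 = (3, 1, 0, 1, 3, 4)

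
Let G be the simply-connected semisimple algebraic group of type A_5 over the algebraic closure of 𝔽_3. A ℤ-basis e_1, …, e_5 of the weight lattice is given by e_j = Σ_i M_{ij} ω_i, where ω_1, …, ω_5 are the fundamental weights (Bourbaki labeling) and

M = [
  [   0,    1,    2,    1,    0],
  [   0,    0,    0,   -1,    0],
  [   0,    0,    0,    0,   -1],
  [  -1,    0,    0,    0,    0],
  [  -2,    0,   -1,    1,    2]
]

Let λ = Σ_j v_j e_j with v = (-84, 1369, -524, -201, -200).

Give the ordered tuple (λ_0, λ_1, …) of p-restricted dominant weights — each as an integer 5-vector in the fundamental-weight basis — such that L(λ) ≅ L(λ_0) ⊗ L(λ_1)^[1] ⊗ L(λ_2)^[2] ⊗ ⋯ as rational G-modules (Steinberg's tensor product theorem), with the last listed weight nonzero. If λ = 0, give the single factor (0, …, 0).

Change of basis e → ω: c = M·v where v = (-84, 1369, -524, -201, -200):
  c_1 = (0)·(-84) + 1·1369 + (2)·(-524) + (1)·(-201) + (0)·(-200) = 120
  c_2 = (0)·(-84) + 0·1369 + (0)·(-524) + (-1)·(-201) + (0)·(-200) = 201
  c_3 = (0)·(-84) + 0·1369 + (0)·(-524) + (0)·(-201) + (-1)·(-200) = 200
  c_4 = (-1)·(-84) + 0·1369 + (0)·(-524) + (0)·(-201) + (0)·(-200) = 84
  c_5 = (-2)·(-84) + 0·1369 + (-1)·(-524) + (1)·(-201) + (2)·(-200) = 91
Writing each c_i in base p = 3:
  c_1 = 120 = 0·3^0 + 1·3^1 + 1·3^2 + 1·3^3 + 1·3^4
  c_2 = 201 = 0·3^0 + 1·3^1 + 1·3^2 + 1·3^3 + 2·3^4
  c_3 = 200 = 2·3^0 + 0·3^1 + 1·3^2 + 1·3^3 + 2·3^4
  c_4 = 84 = 0·3^0 + 1·3^1 + 0·3^2 + 0·3^3 + 1·3^4
  c_5 = 91 = 1·3^0 + 0·3^1 + 1·3^2 + 0·3^3 + 1·3^4
Factor λ_0 = (0, 0, 2, 0, 1)
Factor λ_1 = (1, 1, 0, 1, 0)
Factor λ_2 = (1, 1, 1, 0, 1)
Factor λ_3 = (1, 1, 1, 0, 0)
Factor λ_4 = (1, 2, 2, 1, 1)

((0, 0, 2, 0, 1), (1, 1, 0, 1, 0), (1, 1, 1, 0, 1), (1, 1, 1, 0, 0), (1, 2, 2, 1, 1))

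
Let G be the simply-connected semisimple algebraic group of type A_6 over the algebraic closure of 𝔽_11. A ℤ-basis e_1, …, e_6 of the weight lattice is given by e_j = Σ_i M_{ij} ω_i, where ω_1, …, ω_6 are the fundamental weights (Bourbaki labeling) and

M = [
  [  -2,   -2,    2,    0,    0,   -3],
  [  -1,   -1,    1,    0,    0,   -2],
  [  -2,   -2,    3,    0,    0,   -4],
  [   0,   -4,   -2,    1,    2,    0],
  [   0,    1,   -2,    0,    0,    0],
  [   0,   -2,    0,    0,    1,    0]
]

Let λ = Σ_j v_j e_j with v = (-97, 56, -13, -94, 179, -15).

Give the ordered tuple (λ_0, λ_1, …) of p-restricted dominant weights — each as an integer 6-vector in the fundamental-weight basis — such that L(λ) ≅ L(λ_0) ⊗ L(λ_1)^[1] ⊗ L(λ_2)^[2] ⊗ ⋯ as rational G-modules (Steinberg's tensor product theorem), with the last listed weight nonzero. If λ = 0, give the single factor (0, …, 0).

((2, 3, 4, 0, 5, 1), (9, 5, 9, 6, 7, 6))

In the fundamental-weight basis, λ has coordinates c = M·v (v = (-97, 56, -13, -94, 179, -15)):
  c_1 = (-2)·(-97) + (-2)·(56) + (2)·(-13) + (0)·(-94) + 0·179 + (-3)·(-15) = 101
  c_2 = (-1)·(-97) + (-1)·(56) + (1)·(-13) + (0)·(-94) + 0·179 + (-2)·(-15) = 58
  c_3 = (-2)·(-97) + (-2)·(56) + (3)·(-13) + (0)·(-94) + 0·179 + (-4)·(-15) = 103
  c_4 = (0)·(-97) + (-4)·(56) + (-2)·(-13) + (1)·(-94) + 2·179 + (0)·(-15) = 66
  c_5 = (0)·(-97) + 1·56 + (-2)·(-13) + (0)·(-94) + 0·179 + (0)·(-15) = 82
  c_6 = (0)·(-97) + (-2)·(56) + (0)·(-13) + (0)·(-94) + 1·179 + (0)·(-15) = 67
Base-11 expansion of each c_i:
  c_1 = 101 = 2·11^0 + 9·11^1
  c_2 = 58 = 3·11^0 + 5·11^1
  c_3 = 103 = 4·11^0 + 9·11^1
  c_4 = 66 = 0·11^0 + 6·11^1
  c_5 = 82 = 5·11^0 + 7·11^1
  c_6 = 67 = 1·11^0 + 6·11^1
p-restricted factor λ_0 = (2, 3, 4, 0, 5, 1)
p-restricted factor λ_1 = (9, 5, 9, 6, 7, 6)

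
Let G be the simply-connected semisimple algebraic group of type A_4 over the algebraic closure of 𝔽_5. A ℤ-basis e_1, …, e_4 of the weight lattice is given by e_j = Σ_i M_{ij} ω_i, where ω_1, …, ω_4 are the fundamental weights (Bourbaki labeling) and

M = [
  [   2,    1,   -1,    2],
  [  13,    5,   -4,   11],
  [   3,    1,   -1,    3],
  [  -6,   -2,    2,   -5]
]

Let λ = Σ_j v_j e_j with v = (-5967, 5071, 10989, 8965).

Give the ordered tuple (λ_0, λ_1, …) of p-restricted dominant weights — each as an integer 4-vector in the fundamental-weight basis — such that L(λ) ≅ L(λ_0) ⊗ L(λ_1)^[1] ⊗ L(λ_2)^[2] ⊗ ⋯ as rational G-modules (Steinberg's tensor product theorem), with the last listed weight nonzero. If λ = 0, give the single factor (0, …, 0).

((3, 3, 1, 3), (0, 3, 0, 2), (3, 2, 3, 2), (0, 4, 4, 2), (0, 3, 4, 4))

ω-coordinates c = M·v, v = (-5967, 5071, 10989, 8965):
  c_1 = (2)·(-5967) + 1·5071 + (-1)·(10989) + 2·8965 = 78
  c_2 = (13)·(-5967) + 5·5071 + (-4)·(10989) + 11·8965 = 2443
  c_3 = (3)·(-5967) + 1·5071 + (-1)·(10989) + 3·8965 = 3076
  c_4 = (-6)·(-5967) + (-2)·(5071) + 2·10989 + (-5)·(8965) = 2813
Base-5 expansion of each c_i:
  c_1 = 78 = 3·5^0 + 0·5^1 + 3·5^2
  c_2 = 2443 = 3·5^0 + 3·5^1 + 2·5^2 + 4·5^3 + 3·5^4
  c_3 = 3076 = 1·5^0 + 0·5^1 + 3·5^2 + 4·5^3 + 4·5^4
  c_4 = 2813 = 3·5^0 + 2·5^1 + 2·5^2 + 2·5^3 + 4·5^4
λ_0 = (3, 3, 1, 3)
λ_1 = (0, 3, 0, 2)
λ_2 = (3, 2, 3, 2)
λ_3 = (0, 4, 4, 2)
λ_4 = (0, 3, 4, 4)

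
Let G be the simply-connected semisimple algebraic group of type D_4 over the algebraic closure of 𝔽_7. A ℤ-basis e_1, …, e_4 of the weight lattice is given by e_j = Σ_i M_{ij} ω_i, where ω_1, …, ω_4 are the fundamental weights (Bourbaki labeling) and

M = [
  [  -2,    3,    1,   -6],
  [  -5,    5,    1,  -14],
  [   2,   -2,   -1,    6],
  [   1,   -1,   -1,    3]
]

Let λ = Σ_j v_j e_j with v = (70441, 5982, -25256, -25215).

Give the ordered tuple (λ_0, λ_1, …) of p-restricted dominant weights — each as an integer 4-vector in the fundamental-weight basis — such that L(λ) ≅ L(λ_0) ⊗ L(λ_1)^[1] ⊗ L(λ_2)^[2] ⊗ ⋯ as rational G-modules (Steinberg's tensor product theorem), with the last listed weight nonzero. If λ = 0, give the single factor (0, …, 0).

((4, 6, 0, 0), (1, 2, 6, 1), (0, 6, 2, 0), (2, 1, 1, 6), (1, 2, 1, 5))

ω-coordinates c = M·v, v = (70441, 5982, -25256, -25215):
  c_1 = (-2)·(70441) + (3)·(5982) + (1)·(-25256) + (-6)·(-25215) = 3098
  c_2 = (-5)·(70441) + (5)·(5982) + (1)·(-25256) + (-14)·(-25215) = 5459
  c_3 = (2)·(70441) + (-2)·(5982) + (-1)·(-25256) + (6)·(-25215) = 2884
  c_4 = (1)·(70441) + (-1)·(5982) + (-1)·(-25256) + (3)·(-25215) = 14070
Expand coordinatewise in base 7:
  c_1 = 3098 = 4·7^0 + 1·7^1 + 0·7^2 + 2·7^3 + 1·7^4
  c_2 = 5459 = 6·7^0 + 2·7^1 + 6·7^2 + 1·7^3 + 2·7^4
  c_3 = 2884 = 0·7^0 + 6·7^1 + 2·7^2 + 1·7^3 + 1·7^4
  c_4 = 14070 = 0·7^0 + 1·7^1 + 0·7^2 + 6·7^3 + 5·7^4
λ_0 = (4, 6, 0, 0)
λ_1 = (1, 2, 6, 1)
λ_2 = (0, 6, 2, 0)
λ_3 = (2, 1, 1, 6)
λ_4 = (1, 2, 1, 5)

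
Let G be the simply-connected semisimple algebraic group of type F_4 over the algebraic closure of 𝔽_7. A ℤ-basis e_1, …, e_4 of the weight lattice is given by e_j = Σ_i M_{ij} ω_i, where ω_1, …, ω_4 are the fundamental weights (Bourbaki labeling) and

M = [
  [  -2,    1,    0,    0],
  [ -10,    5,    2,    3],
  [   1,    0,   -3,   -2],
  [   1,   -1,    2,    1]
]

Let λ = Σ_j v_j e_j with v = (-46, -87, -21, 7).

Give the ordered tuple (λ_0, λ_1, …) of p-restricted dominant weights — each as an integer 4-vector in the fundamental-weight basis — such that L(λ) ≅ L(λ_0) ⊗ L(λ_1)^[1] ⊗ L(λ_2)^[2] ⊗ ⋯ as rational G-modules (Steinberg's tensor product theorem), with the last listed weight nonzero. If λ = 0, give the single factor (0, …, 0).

Converting to the ω-basis (c_i = row i of M dotted with v = (-46, -87, -21, 7)):
  c_1 = (-2)·(-46) + (1)·(-87) + (0)·(-21) + 0·7 = 5
  c_2 = (-10)·(-46) + (5)·(-87) + (2)·(-21) + 3·7 = 4
  c_3 = (1)·(-46) + (0)·(-87) + (-3)·(-21) + (-2)·(7) = 3
  c_4 = (1)·(-46) + (-1)·(-87) + (2)·(-21) + 1·7 = 6
Base-7 expansion of each c_i:
  c_1 = 5 = 5·7^0
  c_2 = 4 = 4·7^0
  c_3 = 3 = 3·7^0
  c_4 = 6 = 6·7^0
Factor λ_0 = (5, 4, 3, 6)

((5, 4, 3, 6),)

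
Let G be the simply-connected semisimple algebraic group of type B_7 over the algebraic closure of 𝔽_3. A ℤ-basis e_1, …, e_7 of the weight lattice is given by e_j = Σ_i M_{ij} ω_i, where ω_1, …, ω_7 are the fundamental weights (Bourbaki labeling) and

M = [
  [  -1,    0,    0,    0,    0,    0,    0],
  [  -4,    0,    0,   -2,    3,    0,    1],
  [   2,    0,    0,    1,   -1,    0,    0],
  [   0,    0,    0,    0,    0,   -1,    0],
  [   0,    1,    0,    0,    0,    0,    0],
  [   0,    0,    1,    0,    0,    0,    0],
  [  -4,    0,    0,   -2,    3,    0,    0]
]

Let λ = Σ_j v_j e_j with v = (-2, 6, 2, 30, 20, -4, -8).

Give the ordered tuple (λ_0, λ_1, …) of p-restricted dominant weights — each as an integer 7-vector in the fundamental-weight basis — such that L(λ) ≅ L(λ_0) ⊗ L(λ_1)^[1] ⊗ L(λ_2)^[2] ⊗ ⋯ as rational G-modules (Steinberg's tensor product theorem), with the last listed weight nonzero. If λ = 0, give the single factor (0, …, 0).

Converting to the ω-basis (c_i = row i of M dotted with v = (-2, 6, 2, 30, 20, -4, -8)):
  c_1 = -1*-2 + 0*6 + 0*2 + 0*30 + 0*20 + 0*-4 + 0*-8 = 2
  c_2 = -4*-2 + 0*6 + 0*2 + -2*30 + 3*20 + 0*-4 + 1*-8 = 0
  c_3 = 2*-2 + 0*6 + 0*2 + 1*30 + -1*20 + 0*-4 + 0*-8 = 6
  c_4 = 0*-2 + 0*6 + 0*2 + 0*30 + 0*20 + -1*-4 + 0*-8 = 4
  c_5 = 0*-2 + 1*6 + 0*2 + 0*30 + 0*20 + 0*-4 + 0*-8 = 6
  c_6 = 0*-2 + 0*6 + 1*2 + 0*30 + 0*20 + 0*-4 + 0*-8 = 2
  c_7 = -4*-2 + 0*6 + 0*2 + -2*30 + 3*20 + 0*-4 + 0*-8 = 8
Base-3 expansion of each c_i:
  c_1 = 2 = 2·3^0
  c_2 = 0
  c_3 = 6 = 0·3^0 + 2·3^1
  c_4 = 4 = 1·3^0 + 1·3^1
  c_5 = 6 = 0·3^0 + 2·3^1
  c_6 = 2 = 2·3^0
  c_7 = 8 = 2·3^0 + 2·3^1
λ_0 = (2, 0, 0, 1, 0, 2, 2)
λ_1 = (0, 0, 2, 1, 2, 0, 2)

((2, 0, 0, 1, 0, 2, 2), (0, 0, 2, 1, 2, 0, 2))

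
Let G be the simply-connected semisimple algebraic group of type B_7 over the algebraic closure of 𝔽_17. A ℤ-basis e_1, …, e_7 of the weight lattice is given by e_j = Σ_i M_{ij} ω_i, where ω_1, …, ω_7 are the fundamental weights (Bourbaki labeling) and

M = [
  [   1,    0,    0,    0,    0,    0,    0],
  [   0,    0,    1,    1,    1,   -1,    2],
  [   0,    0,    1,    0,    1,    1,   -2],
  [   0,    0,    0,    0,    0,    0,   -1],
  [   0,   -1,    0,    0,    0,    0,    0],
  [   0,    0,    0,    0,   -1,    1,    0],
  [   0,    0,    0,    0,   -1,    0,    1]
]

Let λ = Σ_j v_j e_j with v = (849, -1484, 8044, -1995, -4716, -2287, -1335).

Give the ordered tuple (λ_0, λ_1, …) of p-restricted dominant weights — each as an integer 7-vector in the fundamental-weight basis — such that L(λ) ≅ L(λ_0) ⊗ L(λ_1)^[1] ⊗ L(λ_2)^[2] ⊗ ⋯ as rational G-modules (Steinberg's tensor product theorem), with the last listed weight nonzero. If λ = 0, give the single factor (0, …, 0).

In the fundamental-weight basis, λ has coordinates c = M·v (v = (849, -1484, 8044, -1995, -4716, -2287, -1335)):
  c_1 = 1*849 + 0*-1484 + 0*8044 + 0*-1995 + 0*-4716 + 0*-2287 + 0*-1335 = 849
  c_2 = 0*849 + 0*-1484 + 1*8044 + 1*-1995 + 1*-4716 + -1*-2287 + 2*-1335 = 950
  c_3 = 0*849 + 0*-1484 + 1*8044 + 0*-1995 + 1*-4716 + 1*-2287 + -2*-1335 = 3711
  c_4 = 0*849 + 0*-1484 + 0*8044 + 0*-1995 + 0*-4716 + 0*-2287 + -1*-1335 = 1335
  c_5 = 0*849 + -1*-1484 + 0*8044 + 0*-1995 + 0*-4716 + 0*-2287 + 0*-1335 = 1484
  c_6 = 0*849 + 0*-1484 + 0*8044 + 0*-1995 + -1*-4716 + 1*-2287 + 0*-1335 = 2429
  c_7 = 0*849 + 0*-1484 + 0*8044 + 0*-1995 + -1*-4716 + 0*-2287 + 1*-1335 = 3381
Expand coordinatewise in base 17:
  c_1 = 849 = 16·17^0 + 15·17^1 + 2·17^2
  c_2 = 950 = 15·17^0 + 4·17^1 + 3·17^2
  c_3 = 3711 = 5·17^0 + 14·17^1 + 12·17^2
  c_4 = 1335 = 9·17^0 + 10·17^1 + 4·17^2
  c_5 = 1484 = 5·17^0 + 2·17^1 + 5·17^2
  c_6 = 2429 = 15·17^0 + 6·17^1 + 8·17^2
  c_7 = 3381 = 15·17^0 + 11·17^1 + 11·17^2
λ_0 = (16, 15, 5, 9, 5, 15, 15)
λ_1 = (15, 4, 14, 10, 2, 6, 11)
λ_2 = (2, 3, 12, 4, 5, 8, 11)

((16, 15, 5, 9, 5, 15, 15), (15, 4, 14, 10, 2, 6, 11), (2, 3, 12, 4, 5, 8, 11))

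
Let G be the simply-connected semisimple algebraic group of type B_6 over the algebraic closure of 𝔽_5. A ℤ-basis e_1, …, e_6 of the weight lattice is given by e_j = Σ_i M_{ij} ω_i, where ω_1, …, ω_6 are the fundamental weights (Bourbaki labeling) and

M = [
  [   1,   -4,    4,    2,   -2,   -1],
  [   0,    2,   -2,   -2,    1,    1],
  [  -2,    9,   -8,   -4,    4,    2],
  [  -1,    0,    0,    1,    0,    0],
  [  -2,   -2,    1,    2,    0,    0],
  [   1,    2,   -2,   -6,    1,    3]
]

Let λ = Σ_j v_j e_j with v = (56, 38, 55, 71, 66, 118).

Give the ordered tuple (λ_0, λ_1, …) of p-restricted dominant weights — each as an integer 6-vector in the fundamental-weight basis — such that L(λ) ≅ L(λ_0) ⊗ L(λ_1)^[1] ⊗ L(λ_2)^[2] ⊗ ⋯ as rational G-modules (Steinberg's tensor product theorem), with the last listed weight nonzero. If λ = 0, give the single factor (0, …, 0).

Converting to the ω-basis (c_i = row i of M dotted with v = (56, 38, 55, 71, 66, 118)):
  c_1 = (1)·(56) + (-4)·(38) + (4)·(55) + (2)·(71) + (-2)·(66) + (-1)·(118) = 16
  c_2 = (0)·(56) + (2)·(38) + (-2)·(55) + (-2)·(71) + (1)·(66) + (1)·(118) = 8
  c_3 = (-2)·(56) + (9)·(38) + (-8)·(55) + (-4)·(71) + (4)·(66) + (2)·(118) = 6
  c_4 = (-1)·(56) + (0)·(38) + (0)·(55) + (1)·(71) + (0)·(66) + (0)·(118) = 15
  c_5 = (-2)·(56) + (-2)·(38) + (1)·(55) + (2)·(71) + (0)·(66) + (0)·(118) = 9
  c_6 = (1)·(56) + (2)·(38) + (-2)·(55) + (-6)·(71) + (1)·(66) + (3)·(118) = 16
Base-5 expansion of each c_i:
  c_1 = 16 = 1·5^0 + 3·5^1
  c_2 = 8 = 3·5^0 + 1·5^1
  c_3 = 6 = 1·5^0 + 1·5^1
  c_4 = 15 = 0·5^0 + 3·5^1
  c_5 = 9 = 4·5^0 + 1·5^1
  c_6 = 16 = 1·5^0 + 3·5^1
λ_0 = (1, 3, 1, 0, 4, 1)
λ_1 = (3, 1, 1, 3, 1, 3)

((1, 3, 1, 0, 4, 1), (3, 1, 1, 3, 1, 3))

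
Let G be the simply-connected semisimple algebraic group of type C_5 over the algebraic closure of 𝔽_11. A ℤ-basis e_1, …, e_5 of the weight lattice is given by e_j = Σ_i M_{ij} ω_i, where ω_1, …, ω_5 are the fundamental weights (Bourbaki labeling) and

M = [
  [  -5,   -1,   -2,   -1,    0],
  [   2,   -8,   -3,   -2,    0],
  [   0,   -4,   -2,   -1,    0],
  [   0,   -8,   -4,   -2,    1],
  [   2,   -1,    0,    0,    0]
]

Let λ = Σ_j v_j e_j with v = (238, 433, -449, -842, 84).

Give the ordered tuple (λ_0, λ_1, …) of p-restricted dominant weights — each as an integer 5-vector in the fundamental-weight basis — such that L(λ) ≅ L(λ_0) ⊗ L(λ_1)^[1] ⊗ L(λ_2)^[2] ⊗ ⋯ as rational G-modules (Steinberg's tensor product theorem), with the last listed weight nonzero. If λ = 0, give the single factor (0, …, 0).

Converting to the ω-basis (c_i = row i of M dotted with v = (238, 433, -449, -842, 84)):
  c_1 = -5*238 + -1*433 + -2*-449 + -1*-842 + 0*84 = 117
  c_2 = 2*238 + -8*433 + -3*-449 + -2*-842 + 0*84 = 43
  c_3 = 0*238 + -4*433 + -2*-449 + -1*-842 + 0*84 = 8
  c_4 = 0*238 + -8*433 + -4*-449 + -2*-842 + 1*84 = 100
  c_5 = 2*238 + -1*433 + 0*-449 + 0*-842 + 0*84 = 43
Expand coordinatewise in base 11:
  c_1 = 117 = 7·11^0 + 10·11^1
  c_2 = 43 = 10·11^0 + 3·11^1
  c_3 = 8 = 8·11^0
  c_4 = 100 = 1·11^0 + 9·11^1
  c_5 = 43 = 10·11^0 + 3·11^1
λ_0 = (7, 10, 8, 1, 10)
λ_1 = (10, 3, 0, 9, 3)

((7, 10, 8, 1, 10), (10, 3, 0, 9, 3))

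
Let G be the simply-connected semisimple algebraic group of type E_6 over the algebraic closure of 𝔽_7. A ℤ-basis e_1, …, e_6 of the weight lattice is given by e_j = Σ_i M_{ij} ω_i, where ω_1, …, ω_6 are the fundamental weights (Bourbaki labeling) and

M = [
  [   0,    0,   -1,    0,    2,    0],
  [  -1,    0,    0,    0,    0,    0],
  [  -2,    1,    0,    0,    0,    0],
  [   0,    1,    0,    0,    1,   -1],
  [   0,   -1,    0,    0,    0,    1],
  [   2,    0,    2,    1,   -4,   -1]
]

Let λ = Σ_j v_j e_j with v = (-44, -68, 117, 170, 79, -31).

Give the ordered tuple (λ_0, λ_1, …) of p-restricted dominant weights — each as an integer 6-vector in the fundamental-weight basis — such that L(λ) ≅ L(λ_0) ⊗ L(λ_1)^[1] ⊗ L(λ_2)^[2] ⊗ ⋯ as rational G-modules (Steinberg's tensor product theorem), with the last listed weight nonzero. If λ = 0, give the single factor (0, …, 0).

Converting to the ω-basis (c_i = row i of M dotted with v = (-44, -68, 117, 170, 79, -31)):
  c_1 = (0)·(-44) + (0)·(-68) + (-1)·(117) + (0)·(170) + (2)·(79) + (0)·(-31) = 41
  c_2 = (-1)·(-44) + (0)·(-68) + (0)·(117) + (0)·(170) + (0)·(79) + (0)·(-31) = 44
  c_3 = (-2)·(-44) + (1)·(-68) + (0)·(117) + (0)·(170) + (0)·(79) + (0)·(-31) = 20
  c_4 = (0)·(-44) + (1)·(-68) + (0)·(117) + (0)·(170) + (1)·(79) + (-1)·(-31) = 42
  c_5 = (0)·(-44) + (-1)·(-68) + (0)·(117) + (0)·(170) + (0)·(79) + (1)·(-31) = 37
  c_6 = (2)·(-44) + (0)·(-68) + (2)·(117) + (1)·(170) + (-4)·(79) + (-1)·(-31) = 31
Writing each c_i in base p = 7:
  c_1 = 41 = 6·7^0 + 5·7^1
  c_2 = 44 = 2·7^0 + 6·7^1
  c_3 = 20 = 6·7^0 + 2·7^1
  c_4 = 42 = 0·7^0 + 6·7^1
  c_5 = 37 = 2·7^0 + 5·7^1
  c_6 = 31 = 3·7^0 + 4·7^1
p-restricted factor λ_0 = (6, 2, 6, 0, 2, 3)
p-restricted factor λ_1 = (5, 6, 2, 6, 5, 4)

((6, 2, 6, 0, 2, 3), (5, 6, 2, 6, 5, 4))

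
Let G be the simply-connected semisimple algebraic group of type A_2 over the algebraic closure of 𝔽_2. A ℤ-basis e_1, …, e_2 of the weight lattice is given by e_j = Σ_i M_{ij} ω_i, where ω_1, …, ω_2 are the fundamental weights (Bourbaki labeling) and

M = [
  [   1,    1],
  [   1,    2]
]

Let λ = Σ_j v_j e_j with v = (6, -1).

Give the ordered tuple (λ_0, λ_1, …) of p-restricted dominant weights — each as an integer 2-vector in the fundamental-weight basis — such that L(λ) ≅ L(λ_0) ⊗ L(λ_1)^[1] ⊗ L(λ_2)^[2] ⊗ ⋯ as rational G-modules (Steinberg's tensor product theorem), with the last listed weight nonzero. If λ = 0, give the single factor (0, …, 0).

((1, 0), (0, 0), (1, 1))

Converting to the ω-basis (c_i = row i of M dotted with v = (6, -1)):
  c_1 = (1)·(6) + (1)·(-1) = 5
  c_2 = (1)·(6) + (2)·(-1) = 4
Writing each c_i in base p = 2:
  c_1 = 5 = 1·2^0 + 0·2^1 + 1·2^2
  c_2 = 4 = 0·2^0 + 0·2^1 + 1·2^2
p-restricted factor λ_0 = (1, 0)
p-restricted factor λ_1 = (0, 0)
p-restricted factor λ_2 = (1, 1)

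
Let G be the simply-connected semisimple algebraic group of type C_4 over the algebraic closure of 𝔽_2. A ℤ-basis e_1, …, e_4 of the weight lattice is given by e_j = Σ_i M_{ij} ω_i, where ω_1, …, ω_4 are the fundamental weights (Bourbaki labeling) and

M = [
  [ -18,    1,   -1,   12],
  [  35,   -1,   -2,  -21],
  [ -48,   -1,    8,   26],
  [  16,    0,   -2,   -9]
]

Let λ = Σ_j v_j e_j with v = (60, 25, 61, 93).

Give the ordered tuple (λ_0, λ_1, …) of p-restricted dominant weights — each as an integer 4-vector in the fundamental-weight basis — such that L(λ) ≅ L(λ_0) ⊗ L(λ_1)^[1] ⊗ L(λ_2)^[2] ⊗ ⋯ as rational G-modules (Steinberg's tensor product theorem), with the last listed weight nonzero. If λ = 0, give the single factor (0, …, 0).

((0, 0, 1, 1),)

In the fundamental-weight basis, λ has coordinates c = M·v (v = (60, 25, 61, 93)):
  c_1 = -18*60 + 1*25 + -1*61 + 12*93 = 0
  c_2 = 35*60 + -1*25 + -2*61 + -21*93 = 0
  c_3 = -48*60 + -1*25 + 8*61 + 26*93 = 1
  c_4 = 16*60 + 0*25 + -2*61 + -9*93 = 1
Base-2 expansion of each c_i:
  c_1 = 0
  c_2 = 0
  c_3 = 1 = 1·2^0
  c_4 = 1 = 1·2^0
p-restricted factor λ_0 = (0, 0, 1, 1)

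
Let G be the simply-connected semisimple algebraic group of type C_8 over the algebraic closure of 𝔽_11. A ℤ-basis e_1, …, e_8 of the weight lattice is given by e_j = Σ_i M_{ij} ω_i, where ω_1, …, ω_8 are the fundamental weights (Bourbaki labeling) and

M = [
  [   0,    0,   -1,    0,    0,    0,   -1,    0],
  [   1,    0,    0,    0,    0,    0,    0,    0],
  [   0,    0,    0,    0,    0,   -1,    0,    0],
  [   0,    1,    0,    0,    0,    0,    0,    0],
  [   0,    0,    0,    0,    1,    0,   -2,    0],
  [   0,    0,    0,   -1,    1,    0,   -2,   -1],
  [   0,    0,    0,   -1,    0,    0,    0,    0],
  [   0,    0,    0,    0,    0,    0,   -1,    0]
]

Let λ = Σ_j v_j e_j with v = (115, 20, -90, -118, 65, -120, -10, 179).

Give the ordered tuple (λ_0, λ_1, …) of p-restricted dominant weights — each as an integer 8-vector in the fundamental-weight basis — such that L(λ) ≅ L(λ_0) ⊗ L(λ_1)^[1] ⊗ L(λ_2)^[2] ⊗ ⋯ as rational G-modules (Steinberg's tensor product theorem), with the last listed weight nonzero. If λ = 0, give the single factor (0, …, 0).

((1, 5, 10, 9, 8, 2, 8, 10), (9, 10, 10, 1, 7, 2, 10, 0))

In the fundamental-weight basis, λ has coordinates c = M·v (v = (115, 20, -90, -118, 65, -120, -10, 179)):
  c_1 = (0)·(115) + (0)·(20) + (-1)·(-90) + (0)·(-118) + (0)·(65) + (0)·(-120) + (-1)·(-10) + (0)·(179) = 100
  c_2 = (1)·(115) + (0)·(20) + (0)·(-90) + (0)·(-118) + (0)·(65) + (0)·(-120) + (0)·(-10) + (0)·(179) = 115
  c_3 = (0)·(115) + (0)·(20) + (0)·(-90) + (0)·(-118) + (0)·(65) + (-1)·(-120) + (0)·(-10) + (0)·(179) = 120
  c_4 = (0)·(115) + (1)·(20) + (0)·(-90) + (0)·(-118) + (0)·(65) + (0)·(-120) + (0)·(-10) + (0)·(179) = 20
  c_5 = (0)·(115) + (0)·(20) + (0)·(-90) + (0)·(-118) + (1)·(65) + (0)·(-120) + (-2)·(-10) + (0)·(179) = 85
  c_6 = (0)·(115) + (0)·(20) + (0)·(-90) + (-1)·(-118) + (1)·(65) + (0)·(-120) + (-2)·(-10) + (-1)·(179) = 24
  c_7 = (0)·(115) + (0)·(20) + (0)·(-90) + (-1)·(-118) + (0)·(65) + (0)·(-120) + (0)·(-10) + (0)·(179) = 118
  c_8 = (0)·(115) + (0)·(20) + (0)·(-90) + (0)·(-118) + (0)·(65) + (0)·(-120) + (-1)·(-10) + (0)·(179) = 10
Base-11 expansion of each c_i:
  c_1 = 100 = 1·11^0 + 9·11^1
  c_2 = 115 = 5·11^0 + 10·11^1
  c_3 = 120 = 10·11^0 + 10·11^1
  c_4 = 20 = 9·11^0 + 1·11^1
  c_5 = 85 = 8·11^0 + 7·11^1
  c_6 = 24 = 2·11^0 + 2·11^1
  c_7 = 118 = 8·11^0 + 10·11^1
  c_8 = 10 = 10·11^0
p-restricted factor λ_0 = (1, 5, 10, 9, 8, 2, 8, 10)
p-restricted factor λ_1 = (9, 10, 10, 1, 7, 2, 10, 0)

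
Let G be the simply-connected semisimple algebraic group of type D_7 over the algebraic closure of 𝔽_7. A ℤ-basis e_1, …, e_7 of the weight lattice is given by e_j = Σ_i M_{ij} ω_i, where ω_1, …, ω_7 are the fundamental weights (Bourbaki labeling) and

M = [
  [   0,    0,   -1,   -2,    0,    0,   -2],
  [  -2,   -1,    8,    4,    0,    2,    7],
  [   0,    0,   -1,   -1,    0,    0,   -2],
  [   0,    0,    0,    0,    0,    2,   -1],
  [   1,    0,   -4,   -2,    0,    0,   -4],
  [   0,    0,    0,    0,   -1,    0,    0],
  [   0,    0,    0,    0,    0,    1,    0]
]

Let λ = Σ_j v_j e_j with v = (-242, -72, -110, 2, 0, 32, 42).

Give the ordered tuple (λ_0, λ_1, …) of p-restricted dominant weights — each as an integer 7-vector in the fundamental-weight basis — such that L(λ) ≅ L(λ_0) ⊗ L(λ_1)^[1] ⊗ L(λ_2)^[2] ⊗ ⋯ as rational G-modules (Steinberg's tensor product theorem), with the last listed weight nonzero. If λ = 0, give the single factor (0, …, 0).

Converting to the ω-basis (c_i = row i of M dotted with v = (-242, -72, -110, 2, 0, 32, 42)):
  c_1 = (0)·(-242) + (0)·(-72) + (-1)·(-110) + (-2)·(2) + 0·0 + 0·32 + (-2)·(42) = 22
  c_2 = (-2)·(-242) + (-1)·(-72) + (8)·(-110) + 4·2 + 0·0 + 2·32 + 7·42 = 42
  c_3 = (0)·(-242) + (0)·(-72) + (-1)·(-110) + (-1)·(2) + 0·0 + 0·32 + (-2)·(42) = 24
  c_4 = (0)·(-242) + (0)·(-72) + (0)·(-110) + 0·2 + 0·0 + 2·32 + (-1)·(42) = 22
  c_5 = (1)·(-242) + (0)·(-72) + (-4)·(-110) + (-2)·(2) + 0·0 + 0·32 + (-4)·(42) = 26
  c_6 = (0)·(-242) + (0)·(-72) + (0)·(-110) + 0·2 + (-1)·(0) + 0·32 + 0·42 = 0
  c_7 = (0)·(-242) + (0)·(-72) + (0)·(-110) + 0·2 + 0·0 + 1·32 + 0·42 = 32
p = 7; digits c_i = Σ_j d_{ij}·7^j, 0 ≤ d_{ij} < 7:
  c_1 = 22 = 1·7^0 + 3·7^1
  c_2 = 42 = 0·7^0 + 6·7^1
  c_3 = 24 = 3·7^0 + 3·7^1
  c_4 = 22 = 1·7^0 + 3·7^1
  c_5 = 26 = 5·7^0 + 3·7^1
  c_6 = 0
  c_7 = 32 = 4·7^0 + 4·7^1
λ_0 = (1, 0, 3, 1, 5, 0, 4)
λ_1 = (3, 6, 3, 3, 3, 0, 4)

((1, 0, 3, 1, 5, 0, 4), (3, 6, 3, 3, 3, 0, 4))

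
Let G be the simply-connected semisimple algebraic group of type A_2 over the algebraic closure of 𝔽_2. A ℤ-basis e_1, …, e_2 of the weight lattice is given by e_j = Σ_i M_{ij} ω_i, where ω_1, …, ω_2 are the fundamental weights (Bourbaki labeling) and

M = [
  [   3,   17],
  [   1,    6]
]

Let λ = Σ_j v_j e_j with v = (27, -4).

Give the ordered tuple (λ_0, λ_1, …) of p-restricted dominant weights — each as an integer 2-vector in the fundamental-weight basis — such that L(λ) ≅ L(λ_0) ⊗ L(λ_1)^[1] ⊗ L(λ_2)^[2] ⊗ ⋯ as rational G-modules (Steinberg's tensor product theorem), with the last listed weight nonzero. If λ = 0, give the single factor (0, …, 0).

Compute c_i = Σ_j M_{ij} v_j with v = (27, -4):
  c_1 = 3*27 + 17*-4 = 13
  c_2 = 1*27 + 6*-4 = 3
p = 2; digits c_i = Σ_j d_{ij}·2^j, 0 ≤ d_{ij} < 2:
  c_1 = 13 = 1·2^0 + 0·2^1 + 1·2^2 + 1·2^3
  c_2 = 3 = 1·2^0 + 1·2^1
p-restricted factor λ_0 = (1, 1)
p-restricted factor λ_1 = (0, 1)
p-restricted factor λ_2 = (1, 0)
p-restricted factor λ_3 = (1, 0)

((1, 1), (0, 1), (1, 0), (1, 0))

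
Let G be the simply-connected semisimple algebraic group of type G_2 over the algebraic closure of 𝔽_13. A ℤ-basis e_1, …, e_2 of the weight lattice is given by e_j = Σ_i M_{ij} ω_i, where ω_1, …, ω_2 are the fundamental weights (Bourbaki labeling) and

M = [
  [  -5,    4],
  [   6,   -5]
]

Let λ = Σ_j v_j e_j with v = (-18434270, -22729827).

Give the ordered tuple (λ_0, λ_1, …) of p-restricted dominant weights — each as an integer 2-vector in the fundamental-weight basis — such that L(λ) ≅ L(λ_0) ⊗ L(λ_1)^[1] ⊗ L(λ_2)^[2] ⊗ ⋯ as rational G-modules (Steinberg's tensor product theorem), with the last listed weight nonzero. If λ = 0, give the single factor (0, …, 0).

((12, 7), (6, 12), (11, 3), (10, 7), (4, 2), (3, 8))

Converting to the ω-basis (c_i = row i of M dotted with v = (-18434270, -22729827)):
  c_1 = -5*-18434270 + 4*-22729827 = 1252042
  c_2 = 6*-18434270 + -5*-22729827 = 3043515
Base-13 expansion of each c_i:
  c_1 = 1252042 = 12·13^0 + 6·13^1 + 11·13^2 + 10·13^3 + 4·13^4 + 3·13^5
  c_2 = 3043515 = 7·13^0 + 12·13^1 + 3·13^2 + 7·13^3 + 2·13^4 + 8·13^5
p-restricted factor λ_0 = (12, 7)
p-restricted factor λ_1 = (6, 12)
p-restricted factor λ_2 = (11, 3)
p-restricted factor λ_3 = (10, 7)
p-restricted factor λ_4 = (4, 2)
p-restricted factor λ_5 = (3, 8)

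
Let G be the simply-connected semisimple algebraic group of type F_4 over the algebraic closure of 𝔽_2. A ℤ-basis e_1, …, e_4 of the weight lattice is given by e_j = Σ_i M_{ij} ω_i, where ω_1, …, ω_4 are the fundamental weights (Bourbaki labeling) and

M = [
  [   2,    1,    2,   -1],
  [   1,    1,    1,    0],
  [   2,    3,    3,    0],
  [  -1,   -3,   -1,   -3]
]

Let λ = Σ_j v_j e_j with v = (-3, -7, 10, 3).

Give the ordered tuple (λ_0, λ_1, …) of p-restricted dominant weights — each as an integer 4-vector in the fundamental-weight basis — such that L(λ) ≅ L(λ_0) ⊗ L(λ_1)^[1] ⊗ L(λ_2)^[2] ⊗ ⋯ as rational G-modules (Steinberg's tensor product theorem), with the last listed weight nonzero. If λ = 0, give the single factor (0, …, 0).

Change of basis e → ω: c = M·v where v = (-3, -7, 10, 3):
  c_1 = (2)·(-3) + (1)·(-7) + 2·10 + (-1)·(3) = 4
  c_2 = (1)·(-3) + (1)·(-7) + 1·10 + 0·3 = 0
  c_3 = (2)·(-3) + (3)·(-7) + 3·10 + 0·3 = 3
  c_4 = (-1)·(-3) + (-3)·(-7) + (-1)·(10) + (-3)·(3) = 5
Base-2 expansion of each c_i:
  c_1 = 4 = 0·2^0 + 0·2^1 + 1·2^2
  c_2 = 0
  c_3 = 3 = 1·2^0 + 1·2^1
  c_4 = 5 = 1·2^0 + 0·2^1 + 1·2^2
Factor λ_0 = (0, 0, 1, 1)
Factor λ_1 = (0, 0, 1, 0)
Factor λ_2 = (1, 0, 0, 1)

((0, 0, 1, 1), (0, 0, 1, 0), (1, 0, 0, 1))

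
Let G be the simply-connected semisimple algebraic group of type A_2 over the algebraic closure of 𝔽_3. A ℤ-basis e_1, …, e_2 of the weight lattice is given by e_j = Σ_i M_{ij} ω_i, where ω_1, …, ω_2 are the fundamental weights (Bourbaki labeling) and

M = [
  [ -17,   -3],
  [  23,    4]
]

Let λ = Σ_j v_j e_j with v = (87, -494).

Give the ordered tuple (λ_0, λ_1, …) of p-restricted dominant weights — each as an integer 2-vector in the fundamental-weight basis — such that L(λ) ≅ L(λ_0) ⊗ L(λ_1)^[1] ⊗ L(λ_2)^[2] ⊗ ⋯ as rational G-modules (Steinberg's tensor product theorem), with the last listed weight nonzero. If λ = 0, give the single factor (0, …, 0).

Change of basis e → ω: c = M·v where v = (87, -494):
  c_1 = (-17)·(87) + (-3)·(-494) = 3
  c_2 = 23·87 + (4)·(-494) = 25
Writing each c_i in base p = 3:
  c_1 = 3 = 0·3^0 + 1·3^1
  c_2 = 25 = 1·3^0 + 2·3^1 + 2·3^2
Factor λ_0 = (0, 1)
Factor λ_1 = (1, 2)
Factor λ_2 = (0, 2)

((0, 1), (1, 2), (0, 2))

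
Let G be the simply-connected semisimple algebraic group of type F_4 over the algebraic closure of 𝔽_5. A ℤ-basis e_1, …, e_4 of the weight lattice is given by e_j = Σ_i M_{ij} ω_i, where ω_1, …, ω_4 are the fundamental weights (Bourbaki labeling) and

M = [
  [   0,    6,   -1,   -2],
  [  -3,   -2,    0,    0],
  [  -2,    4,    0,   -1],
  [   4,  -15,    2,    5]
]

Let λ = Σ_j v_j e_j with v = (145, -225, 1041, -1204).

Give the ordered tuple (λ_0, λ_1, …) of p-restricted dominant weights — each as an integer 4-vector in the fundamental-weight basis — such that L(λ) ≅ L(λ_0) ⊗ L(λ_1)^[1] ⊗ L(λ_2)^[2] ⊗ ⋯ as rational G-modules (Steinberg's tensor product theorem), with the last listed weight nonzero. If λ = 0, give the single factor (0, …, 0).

In the fundamental-weight basis, λ has coordinates c = M·v (v = (145, -225, 1041, -1204)):
  c_1 = 0·145 + (6)·(-225) + (-1)·(1041) + (-2)·(-1204) = 17
  c_2 = (-3)·(145) + (-2)·(-225) + 0·1041 + (0)·(-1204) = 15
  c_3 = (-2)·(145) + (4)·(-225) + 0·1041 + (-1)·(-1204) = 14
  c_4 = 4·145 + (-15)·(-225) + 2·1041 + (5)·(-1204) = 17
Writing each c_i in base p = 5:
  c_1 = 17 = 2·5^0 + 3·5^1
  c_2 = 15 = 0·5^0 + 3·5^1
  c_3 = 14 = 4·5^0 + 2·5^1
  c_4 = 17 = 2·5^0 + 3·5^1
Factor λ_0 = (2, 0, 4, 2)
Factor λ_1 = (3, 3, 2, 3)

((2, 0, 4, 2), (3, 3, 2, 3))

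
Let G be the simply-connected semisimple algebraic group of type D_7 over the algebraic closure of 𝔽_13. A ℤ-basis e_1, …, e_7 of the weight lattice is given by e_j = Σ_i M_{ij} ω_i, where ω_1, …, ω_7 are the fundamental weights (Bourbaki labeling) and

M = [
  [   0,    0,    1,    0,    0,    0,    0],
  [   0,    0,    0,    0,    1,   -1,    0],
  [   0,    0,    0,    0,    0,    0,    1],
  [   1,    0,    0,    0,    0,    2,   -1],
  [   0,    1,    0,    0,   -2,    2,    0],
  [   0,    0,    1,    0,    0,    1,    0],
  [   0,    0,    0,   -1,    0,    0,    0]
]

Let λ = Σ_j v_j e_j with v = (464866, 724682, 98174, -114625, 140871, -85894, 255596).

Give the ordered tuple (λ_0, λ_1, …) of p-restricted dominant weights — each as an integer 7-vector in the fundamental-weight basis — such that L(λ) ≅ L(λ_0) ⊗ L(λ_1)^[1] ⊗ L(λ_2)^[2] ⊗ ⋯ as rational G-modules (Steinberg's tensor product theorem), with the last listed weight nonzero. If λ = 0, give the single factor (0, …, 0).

Compute c_i = Σ_j M_{ij} v_j with v = (464866, 724682, 98174, -114625, 140871, -85894, 255596):
  c_1 = 0*464866 + 0*724682 + 1*98174 + 0*-114625 + 0*140871 + 0*-85894 + 0*255596 = 98174
  c_2 = 0*464866 + 0*724682 + 0*98174 + 0*-114625 + 1*140871 + -1*-85894 + 0*255596 = 226765
  c_3 = 0*464866 + 0*724682 + 0*98174 + 0*-114625 + 0*140871 + 0*-85894 + 1*255596 = 255596
  c_4 = 1*464866 + 0*724682 + 0*98174 + 0*-114625 + 0*140871 + 2*-85894 + -1*255596 = 37482
  c_5 = 0*464866 + 1*724682 + 0*98174 + 0*-114625 + -2*140871 + 2*-85894 + 0*255596 = 271152
  c_6 = 0*464866 + 0*724682 + 1*98174 + 0*-114625 + 0*140871 + 1*-85894 + 0*255596 = 12280
  c_7 = 0*464866 + 0*724682 + 0*98174 + -1*-114625 + 0*140871 + 0*-85894 + 0*255596 = 114625
Writing each c_i in base p = 13:
  c_1 = 98174 = 11·13^0 + 11·13^1 + 8·13^2 + 5·13^3 + 3·13^4
  c_2 = 226765 = 6·13^0 + 10·13^1 + 2·13^2 + 12·13^3 + 7·13^4
  c_3 = 255596 = 3·13^0 + 5·13^1 + 4·13^2 + 12·13^3 + 8·13^4
  c_4 = 37482 = 3·13^0 + 10·13^1 + 0·13^2 + 4·13^3 + 1·13^4
  c_5 = 271152 = 11·13^0 + 5·13^1 + 5·13^2 + 6·13^3 + 9·13^4
  c_6 = 12280 = 8·13^0 + 8·13^1 + 7·13^2 + 5·13^3
  c_7 = 114625 = 4·13^0 + 3·13^1 + 2·13^2 + 0·13^3 + 4·13^4
p-restricted factor λ_0 = (11, 6, 3, 3, 11, 8, 4)
p-restricted factor λ_1 = (11, 10, 5, 10, 5, 8, 3)
p-restricted factor λ_2 = (8, 2, 4, 0, 5, 7, 2)
p-restricted factor λ_3 = (5, 12, 12, 4, 6, 5, 0)
p-restricted factor λ_4 = (3, 7, 8, 1, 9, 0, 4)

((11, 6, 3, 3, 11, 8, 4), (11, 10, 5, 10, 5, 8, 3), (8, 2, 4, 0, 5, 7, 2), (5, 12, 12, 4, 6, 5, 0), (3, 7, 8, 1, 9, 0, 4))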